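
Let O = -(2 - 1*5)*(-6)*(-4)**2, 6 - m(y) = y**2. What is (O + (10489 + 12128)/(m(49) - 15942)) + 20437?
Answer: 369449596/18337 ≈ 20148.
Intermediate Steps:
m(y) = 6 - y**2
O = -288 (O = -(2 - 5)*(-6)*16 = -(-3)*(-6)*16 = -1*18*16 = -18*16 = -288)
(O + (10489 + 12128)/(m(49) - 15942)) + 20437 = (-288 + (10489 + 12128)/((6 - 1*49**2) - 15942)) + 20437 = (-288 + 22617/((6 - 1*2401) - 15942)) + 20437 = (-288 + 22617/((6 - 2401) - 15942)) + 20437 = (-288 + 22617/(-2395 - 15942)) + 20437 = (-288 + 22617/(-18337)) + 20437 = (-288 + 22617*(-1/18337)) + 20437 = (-288 - 22617/18337) + 20437 = -5303673/18337 + 20437 = 369449596/18337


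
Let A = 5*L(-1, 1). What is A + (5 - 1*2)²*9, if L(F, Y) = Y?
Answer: 86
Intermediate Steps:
A = 5 (A = 5*1 = 5)
A + (5 - 1*2)²*9 = 5 + (5 - 1*2)²*9 = 5 + (5 - 2)²*9 = 5 + 3²*9 = 5 + 9*9 = 5 + 81 = 86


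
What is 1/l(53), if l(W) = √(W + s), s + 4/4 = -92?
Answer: -I*√10/20 ≈ -0.15811*I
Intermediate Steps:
s = -93 (s = -1 - 92 = -93)
l(W) = √(-93 + W) (l(W) = √(W - 93) = √(-93 + W))
1/l(53) = 1/(√(-93 + 53)) = 1/(√(-40)) = 1/(2*I*√10) = -I*√10/20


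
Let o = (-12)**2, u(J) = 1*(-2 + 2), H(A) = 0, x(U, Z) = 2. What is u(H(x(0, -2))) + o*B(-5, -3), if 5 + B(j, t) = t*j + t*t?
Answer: 2736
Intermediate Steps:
B(j, t) = -5 + t**2 + j*t (B(j, t) = -5 + (t*j + t*t) = -5 + (j*t + t**2) = -5 + (t**2 + j*t) = -5 + t**2 + j*t)
u(J) = 0 (u(J) = 1*0 = 0)
o = 144
u(H(x(0, -2))) + o*B(-5, -3) = 0 + 144*(-5 + (-3)**2 - 5*(-3)) = 0 + 144*(-5 + 9 + 15) = 0 + 144*19 = 0 + 2736 = 2736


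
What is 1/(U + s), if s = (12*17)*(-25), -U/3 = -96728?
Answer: 1/285084 ≈ 3.5077e-6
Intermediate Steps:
U = 290184 (U = -3*(-96728) = 290184)
s = -5100 (s = 204*(-25) = -5100)
1/(U + s) = 1/(290184 - 5100) = 1/285084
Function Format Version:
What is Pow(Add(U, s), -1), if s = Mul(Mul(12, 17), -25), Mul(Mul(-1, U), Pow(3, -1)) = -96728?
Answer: Rational(1, 285084) ≈ 3.5077e-6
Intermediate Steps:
U = 290184 (U = Mul(-3, -96728) = 290184)
s = -5100 (s = Mul(204, -25) = -5100)
Pow(Add(U, s), -1) = Pow(Add(290184, -5100), -1) = Pow(285084, -1) = Rational(1, 285084)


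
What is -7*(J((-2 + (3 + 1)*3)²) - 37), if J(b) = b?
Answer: -441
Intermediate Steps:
-7*(J((-2 + (3 + 1)*3)²) - 37) = -7*((-2 + (3 + 1)*3)² - 37) = -7*((-2 + 4*3)² - 37) = -7*((-2 + 12)² - 37) = -7*(10² - 37) = -7*(100 - 37) = -7*63 = -441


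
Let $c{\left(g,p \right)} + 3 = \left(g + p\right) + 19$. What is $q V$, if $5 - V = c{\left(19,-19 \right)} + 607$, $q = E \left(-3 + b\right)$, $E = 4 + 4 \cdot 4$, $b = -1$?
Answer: $49440$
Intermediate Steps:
$c{\left(g,p \right)} = 16 + g + p$ ($c{\left(g,p \right)} = -3 + \left(\left(g + p\right) + 19\right) = -3 + \left(19 + g + p\right) = 16 + g + p$)
$E = 20$ ($E = 4 + 16 = 20$)
$q = -80$ ($q = 20 \left(-3 - 1\right) = 20 \left(-4\right) = -80$)
$V = -618$ ($V = 5 - \left(\left(16 + 19 - 19\right) + 607\right) = 5 - \left(16 + 607\right) = 5 - 623 = -618$)
$q V = \left(-80\right) \left(-618\right) = 49440$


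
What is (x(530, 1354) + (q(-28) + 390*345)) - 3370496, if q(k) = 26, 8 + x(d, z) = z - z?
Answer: -3235928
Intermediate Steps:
x(d, z) = -8 (x(d, z) = -8 + (z - z) = -8 + 0 = -8)
(x(530, 1354) + (q(-28) + 390*345)) - 3370496 = (-8 + (26 + 390*345)) - 3370496 = (-8 + (26 + 134550)) - 3370496 = (-8 + 134576) - 3370496 = 134568 - 3370496 = -3235928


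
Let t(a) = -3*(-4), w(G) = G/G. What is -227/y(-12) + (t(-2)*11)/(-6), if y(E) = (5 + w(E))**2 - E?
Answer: -1283/48 ≈ -26.729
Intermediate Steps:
w(G) = 1
t(a) = 12
y(E) = 36 - E (y(E) = (5 + 1)**2 - E = 6**2 - E = 36 - E)
-227/y(-12) + (t(-2)*11)/(-6) = -227/(36 - 1*(-12)) + (12*11)/(-6) = -227/(36 + 12) + 132*(-1/6) = -227/48 - 22 = -1283/48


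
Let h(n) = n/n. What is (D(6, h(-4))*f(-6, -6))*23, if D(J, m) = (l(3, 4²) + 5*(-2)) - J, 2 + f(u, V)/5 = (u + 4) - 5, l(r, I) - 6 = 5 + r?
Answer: 2070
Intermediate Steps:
h(n) = 1
l(r, I) = 11 + r (l(r, I) = 6 + (5 + r) = 11 + r)
f(u, V) = -15 + 5*u (f(u, V) = -10 + 5*((u + 4) - 5) = -10 + 5*((4 + u) - 5) = -10 + 5*(-1 + u) = -10 + (-5 + 5*u) = -15 + 5*u)
D(J, m) = 4 - J (D(J, m) = ((11 + 3) + 5*(-2)) - J = (14 - 10) - J = 4 - J)
(D(6, h(-4))*f(-6, -6))*23 = ((4 - 1*6)*(-15 + 5*(-6)))*23 = ((4 - 6)*(-15 - 30))*23 = -2*(-45)*23 = 90*23 = 2070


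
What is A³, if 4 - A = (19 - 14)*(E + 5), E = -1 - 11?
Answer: 59319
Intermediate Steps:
E = -12
A = 39 (A = 4 - (19 - 14)*(-12 + 5) = 4 - 5*(-7) = 4 - 1*(-35) = 4 + 35 = 39)
A³ = 39³ = 59319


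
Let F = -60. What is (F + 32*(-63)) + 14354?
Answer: 12278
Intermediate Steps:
(F + 32*(-63)) + 14354 = (-60 + 32*(-63)) + 14354 = (-60 - 2016) + 14354 = -2076 + 14354 = 12278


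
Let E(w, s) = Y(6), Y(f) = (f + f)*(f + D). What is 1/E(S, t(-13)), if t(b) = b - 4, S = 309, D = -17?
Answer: -1/132 ≈ -0.0075758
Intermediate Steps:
Y(f) = 2*f*(-17 + f) (Y(f) = (f + f)*(f - 17) = (2*f)*(-17 + f) = 2*f*(-17 + f))
t(b) = -4 + b
E(w, s) = -132 (E(w, s) = 2*6*(-17 + 6) = 2*6*(-11) = -132)
1/E(S, t(-13)) = 1/(-132) = -1/132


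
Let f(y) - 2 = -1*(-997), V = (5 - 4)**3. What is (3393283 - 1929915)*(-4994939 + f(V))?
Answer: -7307971989920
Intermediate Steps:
V = 1 (V = 1**3 = 1)
f(y) = 999 (f(y) = 2 - 1*(-997) = 2 + 997 = 999)
(3393283 - 1929915)*(-4994939 + f(V)) = (3393283 - 1929915)*(-4994939 + 999) = 1463368*(-4993940) = -7307971989920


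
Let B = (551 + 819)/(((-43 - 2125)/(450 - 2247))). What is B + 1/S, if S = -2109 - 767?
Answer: 221262296/194849 ≈ 1135.6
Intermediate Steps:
S = -2876
B = 1230945/1084 (B = 1370/((-2168/(-1797))) = 1370/((-2168*(-1/1797))) = 1370/(2168/1797) = 1370*(1797/2168) = 1230945/1084 ≈ 1135.6)
B + 1/S = 1230945/1084 + 1/(-2876) = 1230945/1084 - 1/2876 = 221262296/194849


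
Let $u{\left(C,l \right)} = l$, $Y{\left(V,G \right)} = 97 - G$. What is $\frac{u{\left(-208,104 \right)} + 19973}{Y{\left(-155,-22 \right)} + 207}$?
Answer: $\frac{20077}{326} \approx 61.586$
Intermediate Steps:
$\frac{u{\left(-208,104 \right)} + 19973}{Y{\left(-155,-22 \right)} + 207} = \frac{104 + 19973}{\left(97 - -22\right) + 207} = \frac{20077}{\left(97 + 22\right) + 207} = \frac{20077}{119 + 207} = \frac{20077}{326}$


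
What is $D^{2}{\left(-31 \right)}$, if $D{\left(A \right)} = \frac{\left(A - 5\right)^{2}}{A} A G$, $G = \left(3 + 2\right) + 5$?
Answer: $167961600$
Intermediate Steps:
$G = 10$ ($G = 5 + 5 = 10$)
$D{\left(A \right)} = 10 \left(-5 + A\right)^{2}$ ($D{\left(A \right)} = \frac{\left(A - 5\right)^{2}}{A} A 10 = \frac{\left(-5 + A\right)^{2}}{A} A 10 = \left(-5 + A\right)^{2} \cdot 10 = 10 \left(-5 + A\right)^{2}$)
$D^{2}{\left(-31 \right)} = \left(10 \left(-5 - 31\right)^{2}\right)^{2} = \left(10 \left(-36\right)^{2}\right)^{2} = \left(10 \cdot 1296\right)^{2} = 12960^{2} = 167961600$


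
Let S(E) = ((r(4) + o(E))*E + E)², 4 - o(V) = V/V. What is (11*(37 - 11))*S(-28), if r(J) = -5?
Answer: 224224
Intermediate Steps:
o(V) = 3 (o(V) = 4 - V/V = 4 - 1*1 = 4 - 1 = 3)
S(E) = E² (S(E) = ((-5 + 3)*E + E)² = (-2*E + E)² = (-E)² = E²)
(11*(37 - 11))*S(-28) = (11*(37 - 11))*(-28)² = (11*26)*784 = 286*784 = 224224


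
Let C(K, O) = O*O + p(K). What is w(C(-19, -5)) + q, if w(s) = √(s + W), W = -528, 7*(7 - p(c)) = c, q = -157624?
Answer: -157624 + I*√24171/7 ≈ -1.5762e+5 + 22.21*I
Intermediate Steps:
p(c) = 7 - c/7
C(K, O) = 7 + O² - K/7 (C(K, O) = O*O + (7 - K/7) = O² + (7 - K/7) = 7 + O² - K/7)
w(s) = √(-528 + s) (w(s) = √(s - 528) = √(-528 + s))
w(C(-19, -5)) + q = √(-528 + (7 + (-5)² - ⅐*(-19))) - 157624 = √(-528 + (7 + 25 + 19/7)) - 157624 = √(-528 + 243/7) - 157624 = √(-3453/7) - 157624 = I*√24171/7 - 157624 = -157624 + I*√24171/7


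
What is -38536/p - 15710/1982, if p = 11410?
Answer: -63907363/5653655 ≈ -11.304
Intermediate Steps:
-38536/p - 15710/1982 = -38536/11410 - 15710/1982 = -38536*1/11410 - 15710*1/1982 = -19268/5705 - 7855/991 = -63907363/5653655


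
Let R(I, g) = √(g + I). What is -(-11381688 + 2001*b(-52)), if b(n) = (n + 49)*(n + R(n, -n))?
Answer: 11069532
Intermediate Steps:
R(I, g) = √(I + g)
b(n) = n*(49 + n) (b(n) = (n + 49)*(n + √(n - n)) = (49 + n)*(n + √0) = (49 + n)*(n + 0) = (49 + n)*n = n*(49 + n))
-(-11381688 + 2001*b(-52)) = -(-11381688 - 104052*(49 - 52)) = -2001/(1/(-5688 - 52*(-3))) = -2001/(1/(-5688 + 156)) = -2001/(1/(-5532)) = -2001/(-1/5532) = -2001*(-5532) = 11069532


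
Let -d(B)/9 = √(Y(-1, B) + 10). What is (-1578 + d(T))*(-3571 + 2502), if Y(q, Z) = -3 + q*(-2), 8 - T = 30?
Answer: 1715745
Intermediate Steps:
T = -22 (T = 8 - 1*30 = 8 - 30 = -22)
Y(q, Z) = -3 - 2*q
d(B) = -27 (d(B) = -9*√((-3 - 2*(-1)) + 10) = -9*√((-3 + 2) + 10) = -9*√(-1 + 10) = -9*√9 = -9*3 = -27)
(-1578 + d(T))*(-3571 + 2502) = (-1578 - 27)*(-3571 + 2502) = -1605*(-1069) = 1715745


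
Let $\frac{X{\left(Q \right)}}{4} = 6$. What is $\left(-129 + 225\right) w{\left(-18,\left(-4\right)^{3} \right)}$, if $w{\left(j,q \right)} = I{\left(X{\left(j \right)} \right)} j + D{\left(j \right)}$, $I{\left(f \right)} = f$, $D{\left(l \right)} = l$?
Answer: $-43200$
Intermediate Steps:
$X{\left(Q \right)} = 24$ ($X{\left(Q \right)} = 4 \cdot 6 = 24$)
$w{\left(j,q \right)} = 25 j$ ($w{\left(j,q \right)} = 24 j + j = 25 j$)
$\left(-129 + 225\right) w{\left(-18,\left(-4\right)^{3} \right)} = \left(-129 + 225\right) 25 \left(-18\right) = 96 \left(-450\right) = -43200$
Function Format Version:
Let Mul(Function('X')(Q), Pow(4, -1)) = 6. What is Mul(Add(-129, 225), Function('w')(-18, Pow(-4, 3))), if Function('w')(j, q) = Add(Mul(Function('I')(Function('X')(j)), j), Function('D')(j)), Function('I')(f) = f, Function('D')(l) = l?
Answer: -43200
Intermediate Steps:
Function('X')(Q) = 24 (Function('X')(Q) = Mul(4, 6) = 24)
Function('w')(j, q) = Mul(25, j) (Function('w')(j, q) = Add(Mul(24, j), j) = Mul(25, j))
Mul(Add(-129, 225), Function('w')(-18, Pow(-4, 3))) = Mul(Add(-129, 225), Mul(25, -18)) = Mul(96, -450) = -43200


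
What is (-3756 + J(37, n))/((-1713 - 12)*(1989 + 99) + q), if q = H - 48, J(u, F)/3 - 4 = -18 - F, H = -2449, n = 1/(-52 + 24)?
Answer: 106341/100920316 ≈ 0.0010537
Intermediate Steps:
n = -1/28 (n = 1/(-28) = -1/28 ≈ -0.035714)
J(u, F) = -42 - 3*F (J(u, F) = 12 + 3*(-18 - F) = 12 + (-54 - 3*F) = -42 - 3*F)
q = -2497 (q = -2449 - 48 = -2497)
(-3756 + J(37, n))/((-1713 - 12)*(1989 + 99) + q) = (-3756 + (-42 - 3*(-1/28)))/((-1713 - 12)*(1989 + 99) - 2497) = (-3756 + (-42 + 3/28))/(-1725*2088 - 2497) = (-3756 - 1173/28)/(-3601800 - 2497) = -106341/28/(-3604297) = -106341/28*(-1/3604297) = 106341/100920316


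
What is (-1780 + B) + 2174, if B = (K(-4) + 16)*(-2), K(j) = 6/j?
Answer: 365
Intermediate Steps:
B = -29 (B = (6/(-4) + 16)*(-2) = (6*(-¼) + 16)*(-2) = (-3/2 + 16)*(-2) = (29/2)*(-2) = -29)
(-1780 + B) + 2174 = (-1780 - 29) + 2174 = -1809 + 2174 = 365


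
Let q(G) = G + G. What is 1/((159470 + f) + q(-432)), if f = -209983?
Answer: -1/51377 ≈ -1.9464e-5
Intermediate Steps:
q(G) = 2*G
1/((159470 + f) + q(-432)) = 1/((159470 - 209983) + 2*(-432)) = 1/(-50513 - 864) = 1/(-51377) = -1/51377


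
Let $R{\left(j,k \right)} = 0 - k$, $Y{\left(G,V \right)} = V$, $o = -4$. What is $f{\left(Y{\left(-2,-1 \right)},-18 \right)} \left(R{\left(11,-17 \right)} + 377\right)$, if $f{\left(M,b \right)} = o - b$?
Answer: $5516$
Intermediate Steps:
$R{\left(j,k \right)} = - k$
$f{\left(M,b \right)} = -4 - b$
$f{\left(Y{\left(-2,-1 \right)},-18 \right)} \left(R{\left(11,-17 \right)} + 377\right) = \left(-4 - -18\right) \left(\left(-1\right) \left(-17\right) + 377\right) = \left(-4 + 18\right) \left(17 + 377\right) = 14 \cdot 394 = 5516$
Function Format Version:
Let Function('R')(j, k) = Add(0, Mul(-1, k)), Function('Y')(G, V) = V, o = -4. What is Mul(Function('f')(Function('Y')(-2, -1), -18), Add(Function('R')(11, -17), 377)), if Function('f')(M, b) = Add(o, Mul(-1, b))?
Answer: 5516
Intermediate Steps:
Function('R')(j, k) = Mul(-1, k)
Function('f')(M, b) = Add(-4, Mul(-1, b))
Mul(Function('f')(Function('Y')(-2, -1), -18), Add(Function('R')(11, -17), 377)) = Mul(Add(-4, Mul(-1, -18)), Add(Mul(-1, -17), 377)) = Mul(Add(-4, 18), Add(17, 377)) = Mul(14, 394) = 5516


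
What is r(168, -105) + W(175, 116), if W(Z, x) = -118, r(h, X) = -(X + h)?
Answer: -181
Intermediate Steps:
r(h, X) = -X - h
r(168, -105) + W(175, 116) = (-1*(-105) - 1*168) - 118 = (105 - 168) - 118 = -63 - 118 = -181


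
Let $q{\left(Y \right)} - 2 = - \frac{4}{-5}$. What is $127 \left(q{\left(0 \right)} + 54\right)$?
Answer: $\frac{36068}{5} \approx 7213.6$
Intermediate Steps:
$q{\left(Y \right)} = \frac{14}{5}$ ($q{\left(Y \right)} = 2 - \frac{4}{-5} = 2 - - \frac{4}{5} = 2 + \frac{4}{5} = \frac{14}{5}$)
$127 \left(q{\left(0 \right)} + 54\right) = 127 \left(\frac{14}{5} + 54\right) = 127 \cdot \frac{284}{5} = \frac{36068}{5}$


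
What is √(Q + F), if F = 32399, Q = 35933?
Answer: 2*√17083 ≈ 261.40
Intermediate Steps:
√(Q + F) = √(35933 + 32399) = √68332 = 2*√17083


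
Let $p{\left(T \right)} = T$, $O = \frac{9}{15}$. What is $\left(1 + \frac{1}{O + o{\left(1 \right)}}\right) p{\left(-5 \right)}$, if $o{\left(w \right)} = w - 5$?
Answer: $- \frac{60}{17} \approx -3.5294$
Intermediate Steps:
$o{\left(w \right)} = -5 + w$
$O = \frac{3}{5}$ ($O = 9 \cdot \frac{1}{15} = \frac{3}{5} \approx 0.6$)
$\left(1 + \frac{1}{O + o{\left(1 \right)}}\right) p{\left(-5 \right)} = \left(1 + \frac{1}{\frac{3}{5} + \left(-5 + 1\right)}\right) \left(-5\right) = \left(1 + \frac{1}{\frac{3}{5} - 4}\right) \left(-5\right) = \left(1 + \frac{1}{- \frac{17}{5}}\right) \left(-5\right) = \left(1 - \frac{5}{17}\right) \left(-5\right) = \frac{12}{17} \left(-5\right) = - \frac{60}{17}$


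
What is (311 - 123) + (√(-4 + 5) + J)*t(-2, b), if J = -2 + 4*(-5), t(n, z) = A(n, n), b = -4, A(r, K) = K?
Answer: 230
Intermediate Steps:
t(n, z) = n
J = -22 (J = -2 - 20 = -22)
(311 - 123) + (√(-4 + 5) + J)*t(-2, b) = (311 - 123) + (√(-4 + 5) - 22)*(-2) = 188 + (√1 - 22)*(-2) = 188 + (1 - 22)*(-2) = 188 - 21*(-2) = 188 + 42 = 230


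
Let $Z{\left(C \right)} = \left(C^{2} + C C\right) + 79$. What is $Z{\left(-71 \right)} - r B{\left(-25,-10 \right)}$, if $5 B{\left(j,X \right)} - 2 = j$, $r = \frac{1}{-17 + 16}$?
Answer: $\frac{50782}{5} \approx 10156.0$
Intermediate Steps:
$r = -1$ ($r = \frac{1}{-1} = -1$)
$B{\left(j,X \right)} = \frac{2}{5} + \frac{j}{5}$
$Z{\left(C \right)} = 79 + 2 C^{2}$ ($Z{\left(C \right)} = \left(C^{2} + C^{2}\right) + 79 = 2 C^{2} + 79 = 79 + 2 C^{2}$)
$Z{\left(-71 \right)} - r B{\left(-25,-10 \right)} = \left(79 + 2 \left(-71\right)^{2}\right) - - (\frac{2}{5} + \frac{1}{5} \left(-25\right)) = \left(79 + 2 \cdot 5041\right) - - (\frac{2}{5} - 5) = \left(79 + 10082\right) - \left(-1\right) \left(- \frac{23}{5}\right) = 10161 - \frac{23}{5} = \frac{50782}{5}$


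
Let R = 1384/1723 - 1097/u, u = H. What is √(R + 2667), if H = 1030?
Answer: √8398957557303110/1774690 ≈ 51.641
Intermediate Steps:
u = 1030
R = -464611/1774690 (R = 1384/1723 - 1097/1030 = -464611/1774690 ≈ -0.26180)
√(R + 2667) = √(-464611/1774690 + 2667) = √(4732633619/1774690) = √8398957557303110/1774690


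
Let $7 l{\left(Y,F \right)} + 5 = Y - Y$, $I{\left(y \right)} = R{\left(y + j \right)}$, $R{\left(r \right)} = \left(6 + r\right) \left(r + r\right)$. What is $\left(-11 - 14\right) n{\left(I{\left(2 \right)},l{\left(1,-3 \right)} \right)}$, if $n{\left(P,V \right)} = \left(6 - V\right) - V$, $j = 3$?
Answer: $- \frac{1300}{7} \approx -185.71$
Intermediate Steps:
$R{\left(r \right)} = 2 r \left(6 + r\right)$ ($R{\left(r \right)} = \left(6 + r\right) 2 r = 2 r \left(6 + r\right)$)
$I{\left(y \right)} = 2 \left(3 + y\right) \left(9 + y\right)$ ($I{\left(y \right)} = 2 \left(y + 3\right) \left(6 + \left(y + 3\right)\right) = 2 \left(3 + y\right) \left(6 + \left(3 + y\right)\right) = 2 \left(3 + y\right) \left(9 + y\right)$)
$l{\left(Y,F \right)} = - \frac{5}{7}$ ($l{\left(Y,F \right)} = - \frac{5}{7} + \frac{Y - Y}{7} = - \frac{5}{7} + \frac{1}{7} \cdot 0 = - \frac{5}{7} + 0 = - \frac{5}{7}$)
$n{\left(P,V \right)} = 6 - 2 V$
$\left(-11 - 14\right) n{\left(I{\left(2 \right)},l{\left(1,-3 \right)} \right)} = \left(-11 - 14\right) \left(6 - - \frac{10}{7}\right) = - 25 \left(6 + \frac{10}{7}\right) = \left(-25\right) \frac{52}{7} = - \frac{1300}{7}$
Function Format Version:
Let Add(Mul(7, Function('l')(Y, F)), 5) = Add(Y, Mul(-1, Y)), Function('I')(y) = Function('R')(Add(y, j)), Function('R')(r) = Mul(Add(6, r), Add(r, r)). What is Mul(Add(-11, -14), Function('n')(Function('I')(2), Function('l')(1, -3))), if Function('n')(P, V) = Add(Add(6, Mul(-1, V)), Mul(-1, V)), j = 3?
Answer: Rational(-1300, 7) ≈ -185.71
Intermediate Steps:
Function('R')(r) = Mul(2, r, Add(6, r)) (Function('R')(r) = Mul(Add(6, r), Mul(2, r)) = Mul(2, r, Add(6, r)))
Function('I')(y) = Mul(2, Add(3, y), Add(9, y)) (Function('I')(y) = Mul(2, Add(y, 3), Add(6, Add(y, 3))) = Mul(2, Add(3, y), Add(6, Add(3, y))) = Mul(2, Add(3, y), Add(9, y)))
Function('l')(Y, F) = Rational(-5, 7) (Function('l')(Y, F) = Add(Rational(-5, 7), Mul(Rational(1, 7), Add(Y, Mul(-1, Y)))) = Add(Rational(-5, 7), Mul(Rational(1, 7), 0)) = Add(Rational(-5, 7), 0) = Rational(-5, 7))
Function('n')(P, V) = Add(6, Mul(-2, V))
Mul(Add(-11, -14), Function('n')(Function('I')(2), Function('l')(1, -3))) = Mul(Add(-11, -14), Add(6, Mul(-2, Rational(-5, 7)))) = Mul(-25, Add(6, Rational(10, 7))) = Mul(-25, Rational(52, 7)) = Rational(-1300, 7)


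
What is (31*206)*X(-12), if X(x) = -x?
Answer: 76632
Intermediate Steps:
(31*206)*X(-12) = (31*206)*(-1*(-12)) = 6386*12 = 76632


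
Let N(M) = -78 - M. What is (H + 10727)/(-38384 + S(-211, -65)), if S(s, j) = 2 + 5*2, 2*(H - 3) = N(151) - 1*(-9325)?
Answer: -7639/19186 ≈ -0.39815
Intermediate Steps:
H = 4551 (H = 3 + ((-78 - 1*151) - 1*(-9325))/2 = 3 + ((-78 - 151) + 9325)/2 = 3 + (-229 + 9325)/2 = 3 + (½)*9096 = 3 + 4548 = 4551)
S(s, j) = 12 (S(s, j) = 2 + 10 = 12)
(H + 10727)/(-38384 + S(-211, -65)) = (4551 + 10727)/(-38384 + 12) = 15278/(-38372) = 15278*(-1/38372) = -7639/19186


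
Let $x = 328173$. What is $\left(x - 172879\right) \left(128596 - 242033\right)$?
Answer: $-17616085478$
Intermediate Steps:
$\left(x - 172879\right) \left(128596 - 242033\right) = \left(328173 - 172879\right) \left(128596 - 242033\right) = 155294 \left(-113437\right) = -17616085478$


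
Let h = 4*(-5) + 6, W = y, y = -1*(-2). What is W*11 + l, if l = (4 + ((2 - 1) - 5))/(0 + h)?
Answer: 22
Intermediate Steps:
y = 2
W = 2
h = -14 (h = -20 + 6 = -14)
l = 0 (l = (4 + ((2 - 1) - 5))/(0 - 14) = (4 + (1 - 5))/(-14) = (4 - 4)*(-1/14) = 0*(-1/14) = 0)
W*11 + l = 2*11 + 0 = 22 + 0 = 22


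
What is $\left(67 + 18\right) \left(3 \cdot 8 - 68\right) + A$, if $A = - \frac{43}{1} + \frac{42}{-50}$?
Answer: $- \frac{94596}{25} \approx -3783.8$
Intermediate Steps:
$A = - \frac{1096}{25}$ ($A = \left(-43\right) 1 + 42 \left(- \frac{1}{50}\right) = -43 - \frac{21}{25} = - \frac{1096}{25} \approx -43.84$)
$\left(67 + 18\right) \left(3 \cdot 8 - 68\right) + A = \left(67 + 18\right) \left(3 \cdot 8 - 68\right) - \frac{1096}{25} = 85 \left(24 - 68\right) - \frac{1096}{25} = 85 \left(-44\right) - \frac{1096}{25} = -3740 - \frac{1096}{25} = - \frac{94596}{25}$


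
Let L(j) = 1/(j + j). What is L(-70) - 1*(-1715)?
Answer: 240099/140 ≈ 1715.0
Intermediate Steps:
L(j) = 1/(2*j)
L(-70) - 1*(-1715) = (½)/(-70) - 1*(-1715) = (½)*(-1/70) + 1715 = -1/140 + 1715 = 240099/140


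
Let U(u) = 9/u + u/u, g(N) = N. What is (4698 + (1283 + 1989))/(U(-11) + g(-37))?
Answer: -17534/81 ≈ -216.47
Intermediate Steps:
U(u) = 1 + 9/u (U(u) = 9/u + 1 = 1 + 9/u)
(4698 + (1283 + 1989))/(U(-11) + g(-37)) = (4698 + (1283 + 1989))/((9 - 11)/(-11) - 37) = (4698 + 3272)/(-1/11*(-2) - 37) = 7970/(2/11 - 37) = 7970/(-405/11) = 7970*(-11/405) = -17534/81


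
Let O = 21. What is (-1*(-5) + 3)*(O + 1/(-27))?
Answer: 4528/27 ≈ 167.70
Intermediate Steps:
(-1*(-5) + 3)*(O + 1/(-27)) = (-1*(-5) + 3)*(21 + 1/(-27)) = (5 + 3)*(21 - 1/27) = 8*(566/27) = 4528/27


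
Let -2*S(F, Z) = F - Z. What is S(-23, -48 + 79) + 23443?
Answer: 23470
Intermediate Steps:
S(F, Z) = Z/2 - F/2 (S(F, Z) = -(F - Z)/2 = Z/2 - F/2)
S(-23, -48 + 79) + 23443 = ((-48 + 79)/2 - ½*(-23)) + 23443 = ((½)*31 + 23/2) + 23443 = (31/2 + 23/2) + 23443 = 27 + 23443 = 23470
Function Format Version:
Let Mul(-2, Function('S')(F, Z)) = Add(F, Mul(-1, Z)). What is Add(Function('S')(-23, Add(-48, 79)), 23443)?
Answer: 23470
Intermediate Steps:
Function('S')(F, Z) = Add(Mul(Rational(1, 2), Z), Mul(Rational(-1, 2), F)) (Function('S')(F, Z) = Mul(Rational(-1, 2), Add(F, Mul(-1, Z))) = Add(Mul(Rational(1, 2), Z), Mul(Rational(-1, 2), F)))
Add(Function('S')(-23, Add(-48, 79)), 23443) = Add(Add(Mul(Rational(1, 2), Add(-48, 79)), Mul(Rational(-1, 2), -23)), 23443) = Add(Add(Mul(Rational(1, 2), 31), Rational(23, 2)), 23443) = Add(Add(Rational(31, 2), Rational(23, 2)), 23443) = Add(27, 23443) = 23470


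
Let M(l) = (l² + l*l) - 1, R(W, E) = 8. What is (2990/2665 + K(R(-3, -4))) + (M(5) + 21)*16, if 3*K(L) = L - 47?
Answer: 45433/41 ≈ 1108.1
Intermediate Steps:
M(l) = -1 + 2*l² (M(l) = (l² + l²) - 1 = 2*l² - 1 = -1 + 2*l²)
K(L) = -47/3 + L/3 (K(L) = (L - 47)/3 = (-47 + L)/3 = -47/3 + L/3)
(2990/2665 + K(R(-3, -4))) + (M(5) + 21)*16 = (2990/2665 + (-47/3 + (⅓)*8)) + ((-1 + 2*5²) + 21)*16 = (2990*(1/2665) + (-47/3 + 8/3)) + ((-1 + 2*25) + 21)*16 = (46/41 - 13) + ((-1 + 50) + 21)*16 = -487/41 + (49 + 21)*16 = -487/41 + 70*16 = -487/41 + 1120 = 45433/41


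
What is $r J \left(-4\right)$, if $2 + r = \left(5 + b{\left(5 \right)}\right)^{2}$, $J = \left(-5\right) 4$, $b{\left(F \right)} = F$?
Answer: $7840$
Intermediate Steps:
$J = -20$
$r = 98$ ($r = -2 + \left(5 + 5\right)^{2} = -2 + 10^{2} = -2 + 100 = 98$)
$r J \left(-4\right) = 98 \left(-20\right) \left(-4\right) = \left(-1960\right) \left(-4\right) = 7840$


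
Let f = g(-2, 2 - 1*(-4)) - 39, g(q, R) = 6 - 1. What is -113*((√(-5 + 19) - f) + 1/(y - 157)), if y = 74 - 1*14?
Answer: -372561/97 - 113*√14 ≈ -4263.6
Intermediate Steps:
y = 60 (y = 74 - 14 = 60)
g(q, R) = 5
f = -34 (f = 5 - 39 = -34)
-113*((√(-5 + 19) - f) + 1/(y - 157)) = -113*((√(-5 + 19) - 1*(-34)) + 1/(60 - 157)) = -113*((√14 + 34) + 1/(-97)) = -113*((34 + √14) - 1/97) = -113*(3297/97 + √14) = -372561/97 - 113*√14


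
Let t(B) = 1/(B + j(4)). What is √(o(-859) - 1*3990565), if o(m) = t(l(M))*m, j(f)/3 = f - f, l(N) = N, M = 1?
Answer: 8*I*√62366 ≈ 1997.9*I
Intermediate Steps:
j(f) = 0 (j(f) = 3*(f - f) = 3*0 = 0)
t(B) = 1/B (t(B) = 1/(B + 0) = 1/B)
o(m) = m (o(m) = m/1 = 1*m = m)
√(o(-859) - 1*3990565) = √(-859 - 1*3990565) = √(-859 - 3990565) = √(-3991424) = 8*I*√62366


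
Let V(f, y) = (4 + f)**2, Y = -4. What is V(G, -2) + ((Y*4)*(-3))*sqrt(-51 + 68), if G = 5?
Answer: 81 + 48*sqrt(17) ≈ 278.91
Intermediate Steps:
V(G, -2) + ((Y*4)*(-3))*sqrt(-51 + 68) = (4 + 5)**2 + (-4*4*(-3))*sqrt(-51 + 68) = 9**2 + (-16*(-3))*sqrt(17) = 81 + 48*sqrt(17)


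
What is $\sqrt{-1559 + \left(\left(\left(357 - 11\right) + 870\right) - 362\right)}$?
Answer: $i \sqrt{705} \approx 26.552 i$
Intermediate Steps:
$\sqrt{-1559 + \left(\left(\left(357 - 11\right) + 870\right) - 362\right)} = \sqrt{-1559 + \left(\left(346 + 870\right) - 362\right)} = \sqrt{-1559 + \left(1216 - 362\right)} = \sqrt{-1559 + 854} = \sqrt{-705} = i \sqrt{705}$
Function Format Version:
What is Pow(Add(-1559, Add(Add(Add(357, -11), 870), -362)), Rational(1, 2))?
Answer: Mul(I, Pow(705, Rational(1, 2))) ≈ Mul(26.552, I)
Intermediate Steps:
Pow(Add(-1559, Add(Add(Add(357, -11), 870), -362)), Rational(1, 2)) = Pow(Add(-1559, Add(Add(346, 870), -362)), Rational(1, 2)) = Pow(Add(-1559, Add(1216, -362)), Rational(1, 2)) = Pow(Add(-1559, 854), Rational(1, 2)) = Pow(-705, Rational(1, 2)) = Mul(I, Pow(705, Rational(1, 2)))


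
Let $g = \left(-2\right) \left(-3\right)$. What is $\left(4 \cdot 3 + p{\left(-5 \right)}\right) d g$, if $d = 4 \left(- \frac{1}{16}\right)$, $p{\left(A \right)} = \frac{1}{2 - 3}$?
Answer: $- \frac{33}{2} \approx -16.5$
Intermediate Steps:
$p{\left(A \right)} = -1$ ($p{\left(A \right)} = \frac{1}{-1} = -1$)
$g = 6$
$d = - \frac{1}{4}$ ($d = 4 \left(\left(-1\right) \frac{1}{16}\right) = 4 \left(- \frac{1}{16}\right) = - \frac{1}{4} \approx -0.25$)
$\left(4 \cdot 3 + p{\left(-5 \right)}\right) d g = \left(4 \cdot 3 - 1\right) \left(- \frac{1}{4}\right) 6 = \left(12 - 1\right) \left(- \frac{1}{4}\right) 6 = 11 \left(- \frac{1}{4}\right) 6 = \left(- \frac{11}{4}\right) 6 = - \frac{33}{2}$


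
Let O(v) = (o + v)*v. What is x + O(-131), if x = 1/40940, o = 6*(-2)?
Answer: 766929021/40940 ≈ 18733.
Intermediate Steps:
o = -12
O(v) = v*(-12 + v) (O(v) = (-12 + v)*v = v*(-12 + v))
x = 1/40940 ≈ 2.4426e-5
x + O(-131) = 1/40940 - 131*(-12 - 131) = 1/40940 - 131*(-143) = 1/40940 + 18733 = 766929021/40940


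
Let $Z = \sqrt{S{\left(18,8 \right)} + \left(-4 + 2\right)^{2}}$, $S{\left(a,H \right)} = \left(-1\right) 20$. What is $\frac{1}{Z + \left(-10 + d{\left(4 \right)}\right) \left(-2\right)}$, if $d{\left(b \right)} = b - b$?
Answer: $\frac{5}{104} - \frac{i}{104} \approx 0.048077 - 0.0096154 i$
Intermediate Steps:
$d{\left(b \right)} = 0$
$S{\left(a,H \right)} = -20$
$Z = 4 i$ ($Z = \sqrt{-20 + \left(-4 + 2\right)^{2}} = \sqrt{-20 + \left(-2\right)^{2}} = \sqrt{-20 + 4} = \sqrt{-16} = 4 i \approx 4.0 i$)
$\frac{1}{Z + \left(-10 + d{\left(4 \right)}\right) \left(-2\right)} = \frac{1}{4 i + \left(-10 + 0\right) \left(-2\right)} = \frac{1}{4 i - -20} = \frac{1}{4 i + 20} = \frac{1}{20 + 4 i} = \frac{20 - 4 i}{416}$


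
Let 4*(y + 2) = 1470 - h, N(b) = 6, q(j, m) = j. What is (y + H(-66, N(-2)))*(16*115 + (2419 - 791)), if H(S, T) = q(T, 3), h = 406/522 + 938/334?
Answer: 643911652/501 ≈ 1.2853e+6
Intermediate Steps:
h = 5390/1503 (h = 406*(1/522) + 938*(1/334) = 7/9 + 469/167 = 5390/1503 ≈ 3.5862)
H(S, T) = T
y = 547999/1503 (y = -2 + (1470 - 1*5390/1503)/4 = -2 + (1470 - 5390/1503)/4 = -2 + (1/4)*(2204020/1503) = -2 + 551005/1503 = 547999/1503 ≈ 364.60)
(y + H(-66, N(-2)))*(16*115 + (2419 - 791)) = (547999/1503 + 6)*(16*115 + (2419 - 791)) = 557017*(1840 + 1628)/1503 = (557017/1503)*3468 = 643911652/501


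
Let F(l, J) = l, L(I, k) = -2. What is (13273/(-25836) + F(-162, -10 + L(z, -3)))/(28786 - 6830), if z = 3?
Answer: -4198705/567255216 ≈ -0.0074018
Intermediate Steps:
(13273/(-25836) + F(-162, -10 + L(z, -3)))/(28786 - 6830) = (13273/(-25836) - 162)/(28786 - 6830) = (13273*(-1/25836) - 162)/21956 = (-13273/25836 - 162)*(1/21956) = -4198705/25836*1/21956 = -4198705/567255216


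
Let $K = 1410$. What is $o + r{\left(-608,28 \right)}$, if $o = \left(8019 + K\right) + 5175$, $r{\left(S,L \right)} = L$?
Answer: $14632$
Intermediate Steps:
$o = 14604$ ($o = \left(8019 + 1410\right) + 5175 = 9429 + 5175 = 14604$)
$o + r{\left(-608,28 \right)} = 14604 + 28 = 14632$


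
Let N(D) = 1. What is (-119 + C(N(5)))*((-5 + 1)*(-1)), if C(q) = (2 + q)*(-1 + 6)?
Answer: -416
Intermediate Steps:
C(q) = 10 + 5*q (C(q) = (2 + q)*5 = 10 + 5*q)
(-119 + C(N(5)))*((-5 + 1)*(-1)) = (-119 + (10 + 5*1))*((-5 + 1)*(-1)) = (-119 + (10 + 5))*(-4*(-1)) = (-119 + 15)*4 = -104*4 = -416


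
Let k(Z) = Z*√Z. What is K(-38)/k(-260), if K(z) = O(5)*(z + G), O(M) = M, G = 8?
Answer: -3*I*√65/676 ≈ -0.035779*I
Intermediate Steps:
k(Z) = Z^(3/2)
K(z) = 40 + 5*z (K(z) = 5*(z + 8) = 5*(8 + z) = 40 + 5*z)
K(-38)/k(-260) = (40 + 5*(-38))/((-260)^(3/2)) = (40 - 190)/((-520*I*√65)) = -3*I*√65/676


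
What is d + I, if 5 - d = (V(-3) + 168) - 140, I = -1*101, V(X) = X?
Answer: -121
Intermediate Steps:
I = -101
d = -20 (d = 5 - ((-3 + 168) - 140) = 5 - (165 - 140) = 5 - 1*25 = 5 - 25 = -20)
d + I = -20 - 101 = -121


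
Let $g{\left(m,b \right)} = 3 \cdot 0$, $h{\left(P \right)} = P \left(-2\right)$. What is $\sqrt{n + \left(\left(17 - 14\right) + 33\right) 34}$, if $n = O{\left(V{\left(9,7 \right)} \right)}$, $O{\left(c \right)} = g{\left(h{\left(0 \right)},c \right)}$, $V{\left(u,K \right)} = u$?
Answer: $6 \sqrt{34} \approx 34.986$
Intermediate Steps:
$h{\left(P \right)} = - 2 P$
$g{\left(m,b \right)} = 0$
$O{\left(c \right)} = 0$
$n = 0$
$\sqrt{n + \left(\left(17 - 14\right) + 33\right) 34} = \sqrt{0 + \left(\left(17 - 14\right) + 33\right) 34} = \sqrt{0 + \left(3 + 33\right) 34} = \sqrt{0 + 36 \cdot 34} = \sqrt{0 + 1224} = \sqrt{1224} = 6 \sqrt{34}$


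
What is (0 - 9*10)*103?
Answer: -9270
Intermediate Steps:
(0 - 9*10)*103 = (0 - 90)*103 = -90*103 = -9270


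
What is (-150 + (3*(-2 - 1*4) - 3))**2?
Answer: 29241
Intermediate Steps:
(-150 + (3*(-2 - 1*4) - 3))**2 = (-150 + (3*(-2 - 4) - 3))**2 = (-150 + (3*(-6) - 3))**2 = (-150 + (-18 - 3))**2 = (-150 - 21)**2 = (-171)**2 = 29241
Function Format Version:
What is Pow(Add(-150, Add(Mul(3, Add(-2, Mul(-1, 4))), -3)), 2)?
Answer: 29241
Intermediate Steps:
Pow(Add(-150, Add(Mul(3, Add(-2, Mul(-1, 4))), -3)), 2) = Pow(Add(-150, Add(Mul(3, Add(-2, -4)), -3)), 2) = Pow(Add(-150, Add(Mul(3, -6), -3)), 2) = Pow(Add(-150, Add(-18, -3)), 2) = Pow(Add(-150, -21), 2) = Pow(-171, 2) = 29241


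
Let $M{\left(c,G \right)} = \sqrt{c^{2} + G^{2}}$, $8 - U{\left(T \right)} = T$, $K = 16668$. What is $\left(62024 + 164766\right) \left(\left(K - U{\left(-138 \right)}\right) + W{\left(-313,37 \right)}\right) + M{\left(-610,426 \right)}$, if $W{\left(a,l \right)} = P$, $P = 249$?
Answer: $3803495090 + 2 \sqrt{138394} \approx 3.8035 \cdot 10^{9}$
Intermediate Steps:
$U{\left(T \right)} = 8 - T$
$W{\left(a,l \right)} = 249$
$M{\left(c,G \right)} = \sqrt{G^{2} + c^{2}}$
$\left(62024 + 164766\right) \left(\left(K - U{\left(-138 \right)}\right) + W{\left(-313,37 \right)}\right) + M{\left(-610,426 \right)} = \left(62024 + 164766\right) \left(\left(16668 - \left(8 - -138\right)\right) + 249\right) + \sqrt{426^{2} + \left(-610\right)^{2}} = 226790 \left(\left(16668 - \left(8 + 138\right)\right) + 249\right) + \sqrt{181476 + 372100} = 226790 \left(\left(16668 - 146\right) + 249\right) + \sqrt{553576} = 226790 \left(\left(16668 - 146\right) + 249\right) + 2 \sqrt{138394} = 226790 \left(16522 + 249\right) + 2 \sqrt{138394} = 226790 \cdot 16771 + 2 \sqrt{138394} = 3803495090 + 2 \sqrt{138394}$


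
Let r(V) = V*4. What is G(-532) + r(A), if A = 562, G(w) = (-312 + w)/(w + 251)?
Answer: 632532/281 ≈ 2251.0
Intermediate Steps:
G(w) = (-312 + w)/(251 + w)
r(V) = 4*V
G(-532) + r(A) = (-312 - 532)/(251 - 532) + 4*562 = -844/(-281) + 2248 = -1/281*(-844) + 2248 = 844/281 + 2248 = 632532/281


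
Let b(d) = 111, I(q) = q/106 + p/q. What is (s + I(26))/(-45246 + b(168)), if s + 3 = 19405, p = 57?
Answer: -594207/1382134 ≈ -0.42992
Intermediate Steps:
I(q) = 57/q + q/106 (I(q) = q/106 + 57/q = 57/q + q/106)
s = 19402 (s = -3 + 19405 = 19402)
(s + I(26))/(-45246 + b(168)) = (19402 + (57/26 + (1/106)*26))/(-45246 + 111) = (19402 + (57*(1/26) + 13/53))/(-45135) = (19402 + (57/26 + 13/53))*(-1/45135) = (19402 + 3359/1378)*(-1/45135) = (26739315/1378)*(-1/45135) = -594207/1382134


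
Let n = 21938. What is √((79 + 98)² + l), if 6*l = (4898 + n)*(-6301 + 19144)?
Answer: √57473787 ≈ 7581.1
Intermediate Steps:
l = 57442458 (l = ((4898 + 21938)*(-6301 + 19144))/6 = (26836*12843)/6 = (⅙)*344654748 = 57442458)
√((79 + 98)² + l) = √((79 + 98)² + 57442458) = √(177² + 57442458) = √(31329 + 57442458) = √57473787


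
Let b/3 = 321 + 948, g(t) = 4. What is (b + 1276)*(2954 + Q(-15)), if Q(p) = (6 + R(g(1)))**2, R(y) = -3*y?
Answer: 15198170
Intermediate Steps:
Q(p) = 36 (Q(p) = (6 - 3*4)**2 = (6 - 12)**2 = (-6)**2 = 36)
b = 3807 (b = 3*(321 + 948) = 3*1269 = 3807)
(b + 1276)*(2954 + Q(-15)) = (3807 + 1276)*(2954 + 36) = 5083*2990 = 15198170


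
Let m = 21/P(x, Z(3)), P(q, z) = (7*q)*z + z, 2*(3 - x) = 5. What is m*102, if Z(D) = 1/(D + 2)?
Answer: 2380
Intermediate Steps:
x = ½ (x = 3 - ½*5 = 3 - 5/2 = ½ ≈ 0.50000)
Z(D) = 1/(2 + D)
P(q, z) = z + 7*q*z (P(q, z) = 7*q*z + z = z + 7*q*z)
m = 70/3 (m = 21/(((1 + 7*(½))/(2 + 3))) = 21/(((1 + 7/2)/5)) = 21/(((⅕)*(9/2))) = 21/(9/10) = 21*(10/9) = 70/3 ≈ 23.333)
m*102 = (70/3)*102 = 2380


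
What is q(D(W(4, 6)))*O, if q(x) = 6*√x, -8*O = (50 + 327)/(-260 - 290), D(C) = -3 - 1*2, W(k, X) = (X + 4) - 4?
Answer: 1131*I*√5/2200 ≈ 1.1495*I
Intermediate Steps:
W(k, X) = X (W(k, X) = (4 + X) - 4 = X)
D(C) = -5 (D(C) = -3 - 2 = -5)
O = 377/4400 (O = -(50 + 327)/(8*(-260 - 290)) = -377/(8*(-550)) = -377*(-1)/(8*550) = -⅛*(-377/550) = 377/4400 ≈ 0.085682)
q(D(W(4, 6)))*O = (6*√(-5))*(377/4400) = (6*(I*√5))*(377/4400) = (6*I*√5)*(377/4400) = 1131*I*√5/2200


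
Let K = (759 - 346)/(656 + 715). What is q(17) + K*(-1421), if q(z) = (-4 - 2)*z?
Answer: -726715/1371 ≈ -530.06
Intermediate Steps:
q(z) = -6*z
K = 413/1371 ≈ 0.30124
q(17) + K*(-1421) = -6*17 + (413/1371)*(-1421) = -102 - 586873/1371 = -726715/1371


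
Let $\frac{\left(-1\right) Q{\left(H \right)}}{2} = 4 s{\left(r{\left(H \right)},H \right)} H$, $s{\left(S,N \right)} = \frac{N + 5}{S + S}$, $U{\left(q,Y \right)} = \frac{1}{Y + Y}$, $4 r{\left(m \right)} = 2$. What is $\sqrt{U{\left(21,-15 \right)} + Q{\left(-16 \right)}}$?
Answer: $\frac{i \sqrt{1267230}}{30} \approx 37.524 i$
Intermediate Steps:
$r{\left(m \right)} = \frac{1}{2}$ ($r{\left(m \right)} = \frac{1}{4} \cdot 2 = \frac{1}{2}$)
$U{\left(q,Y \right)} = \frac{1}{2 Y}$
$s{\left(S,N \right)} = \frac{5 + N}{2 S}$
$Q{\left(H \right)} = - 2 H \left(20 + 4 H\right)$ ($Q{\left(H \right)} = - 2 \cdot 4 \frac{\frac{1}{\frac{1}{2}} \left(5 + H\right)}{2} H = - 2 \cdot 4 \cdot \frac{1}{2} \cdot 2 \left(5 + H\right) H = - 2 \cdot 4 \left(5 + H\right) H = - 2 \left(20 + 4 H\right) H = - 2 H \left(20 + 4 H\right)$)
$\sqrt{U{\left(21,-15 \right)} + Q{\left(-16 \right)}} = \sqrt{\frac{1}{2 \left(-15\right)} - - 128 \left(5 - 16\right)} = \sqrt{\frac{1}{2} \left(- \frac{1}{15}\right) - \left(-128\right) \left(-11\right)} = \sqrt{- \frac{1}{30} - 1408} = \sqrt{- \frac{42241}{30}} = \frac{i \sqrt{1267230}}{30}$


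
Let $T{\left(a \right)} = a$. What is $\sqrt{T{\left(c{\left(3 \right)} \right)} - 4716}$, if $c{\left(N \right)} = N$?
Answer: $i \sqrt{4713} \approx 68.651 i$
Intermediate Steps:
$\sqrt{T{\left(c{\left(3 \right)} \right)} - 4716} = \sqrt{3 - 4716} = \sqrt{-4713} = i \sqrt{4713}$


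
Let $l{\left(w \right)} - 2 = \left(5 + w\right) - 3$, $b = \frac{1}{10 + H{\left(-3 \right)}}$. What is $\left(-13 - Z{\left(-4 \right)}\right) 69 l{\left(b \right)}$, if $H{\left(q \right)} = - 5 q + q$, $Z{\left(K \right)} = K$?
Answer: $- \frac{55269}{22} \approx -2512.2$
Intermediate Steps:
$H{\left(q \right)} = - 4 q$
$b = \frac{1}{22}$ ($b = \frac{1}{10 - -12} = \frac{1}{10 + 12} = \frac{1}{22} \approx 0.045455$)
$l{\left(w \right)} = 4 + w$ ($l{\left(w \right)} = 2 + \left(\left(5 + w\right) - 3\right) = 2 + \left(2 + w\right) = 4 + w$)
$\left(-13 - Z{\left(-4 \right)}\right) 69 l{\left(b \right)} = \left(-13 - -4\right) 69 \left(4 + \frac{1}{22}\right) = \left(-13 + 4\right) 69 \cdot \frac{89}{22} = \left(-9\right) 69 \cdot \frac{89}{22} = \left(-621\right) \frac{89}{22} = - \frac{55269}{22}$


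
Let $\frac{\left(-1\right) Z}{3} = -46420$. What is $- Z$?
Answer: $-139260$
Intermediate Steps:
$Z = 139260$ ($Z = \left(-3\right) \left(-46420\right) = 139260$)
$- Z = \left(-1\right) 139260 = -139260$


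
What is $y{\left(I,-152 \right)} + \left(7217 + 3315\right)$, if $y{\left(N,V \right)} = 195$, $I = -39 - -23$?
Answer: $10727$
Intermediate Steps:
$I = -16$ ($I = -39 + 23 = -16$)
$y{\left(I,-152 \right)} + \left(7217 + 3315\right) = 195 + \left(7217 + 3315\right) = 195 + 10532 = 10727$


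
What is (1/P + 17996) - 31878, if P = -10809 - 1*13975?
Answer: -344051489/24784 ≈ -13882.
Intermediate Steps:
P = -24784 (P = -10809 - 13975 = -24784)
(1/P + 17996) - 31878 = (1/(-24784) + 17996) - 31878 = (-1/24784 + 17996) - 31878 = 446012863/24784 - 31878 = -344051489/24784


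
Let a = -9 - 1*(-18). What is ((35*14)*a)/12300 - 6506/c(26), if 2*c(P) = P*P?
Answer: -1308887/69290 ≈ -18.890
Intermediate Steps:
a = 9 (a = -9 + 18 = 9)
c(P) = P²/2 (c(P) = (P*P)/2 = P²/2)
((35*14)*a)/12300 - 6506/c(26) = ((35*14)*9)/12300 - 6506/((½)*26²) = (490*9)*(1/12300) - 6506/((½)*676) = 4410*(1/12300) - 6506/338 = 147/410 - 6506*1/338 = 147/410 - 3253/169 = -1308887/69290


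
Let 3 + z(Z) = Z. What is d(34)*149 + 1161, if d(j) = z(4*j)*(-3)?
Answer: -58290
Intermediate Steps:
z(Z) = -3 + Z
d(j) = 9 - 12*j (d(j) = (-3 + 4*j)*(-3) = 9 - 12*j)
d(34)*149 + 1161 = (9 - 12*34)*149 + 1161 = (9 - 408)*149 + 1161 = -399*149 + 1161 = -59451 + 1161 = -58290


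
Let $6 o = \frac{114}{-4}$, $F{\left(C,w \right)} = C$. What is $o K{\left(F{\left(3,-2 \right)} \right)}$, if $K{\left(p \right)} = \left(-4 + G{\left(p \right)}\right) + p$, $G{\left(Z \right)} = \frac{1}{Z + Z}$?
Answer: $\frac{95}{24} \approx 3.9583$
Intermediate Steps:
$G{\left(Z \right)} = \frac{1}{2 Z}$
$K{\left(p \right)} = -4 + p + \frac{1}{2 p}$ ($K{\left(p \right)} = \left(-4 + \frac{1}{2 p}\right) + p = -4 + p + \frac{1}{2 p}$)
$o = - \frac{19}{4}$ ($o = \frac{114 \frac{1}{-4}}{6} = \frac{114 \left(- \frac{1}{4}\right)}{6} = \frac{1}{6} \left(- \frac{57}{2}\right) = - \frac{19}{4} \approx -4.75$)
$o K{\left(F{\left(3,-2 \right)} \right)} = - \frac{19 \left(-4 + 3 + \frac{1}{2 \cdot 3}\right)}{4} = - \frac{19 \left(-4 + 3 + \frac{1}{2} \cdot \frac{1}{3}\right)}{4} = - \frac{19 \left(-4 + 3 + \frac{1}{6}\right)}{4} = \left(- \frac{19}{4}\right) \left(- \frac{5}{6}\right) = \frac{95}{24}$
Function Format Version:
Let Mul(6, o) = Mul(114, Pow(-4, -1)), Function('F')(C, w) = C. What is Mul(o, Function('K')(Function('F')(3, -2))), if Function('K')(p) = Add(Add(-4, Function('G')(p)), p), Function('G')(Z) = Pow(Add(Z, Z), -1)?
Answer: Rational(95, 24) ≈ 3.9583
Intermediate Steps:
Function('G')(Z) = Mul(Rational(1, 2), Pow(Z, -1)) (Function('G')(Z) = Pow(Mul(2, Z), -1) = Mul(Rational(1, 2), Pow(Z, -1)))
Function('K')(p) = Add(-4, p, Mul(Rational(1, 2), Pow(p, -1))) (Function('K')(p) = Add(Add(-4, Mul(Rational(1, 2), Pow(p, -1))), p) = Add(-4, p, Mul(Rational(1, 2), Pow(p, -1))))
o = Rational(-19, 4) (o = Mul(Rational(1, 6), Mul(114, Pow(-4, -1))) = Mul(Rational(1, 6), Mul(114, Rational(-1, 4))) = Mul(Rational(1, 6), Rational(-57, 2)) = Rational(-19, 4) ≈ -4.7500)
Mul(o, Function('K')(Function('F')(3, -2))) = Mul(Rational(-19, 4), Add(-4, 3, Mul(Rational(1, 2), Pow(3, -1)))) = Mul(Rational(-19, 4), Add(-4, 3, Mul(Rational(1, 2), Rational(1, 3)))) = Mul(Rational(-19, 4), Add(-4, 3, Rational(1, 6))) = Mul(Rational(-19, 4), Rational(-5, 6)) = Rational(95, 24)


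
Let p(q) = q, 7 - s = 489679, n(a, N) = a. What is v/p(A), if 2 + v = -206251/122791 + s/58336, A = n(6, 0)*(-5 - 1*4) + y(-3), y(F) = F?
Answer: 3603560185/17012447468 ≈ 0.21182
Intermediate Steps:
A = -57 (A = 6*(-5 - 1*4) - 3 = 6*(-5 - 4) - 3 = 6*(-9) - 3 = -54 - 3 = -57)
s = -489672 (s = 7 - 1*489679 = 7 - 489679 = -489672)
v = -10810680555/895391972 (v = -2 + (-206251/122791 - 489672/58336) = -2 + (-206251*1/122791 - 489672*1/58336) = -2 + (-206251/122791 - 61209/7292) = -2 - 9019896611/895391972 = -10810680555/895391972 ≈ -12.074)
v/p(A) = -10810680555/895391972/(-57) = -10810680555/895391972*(-1/57) = 3603560185/17012447468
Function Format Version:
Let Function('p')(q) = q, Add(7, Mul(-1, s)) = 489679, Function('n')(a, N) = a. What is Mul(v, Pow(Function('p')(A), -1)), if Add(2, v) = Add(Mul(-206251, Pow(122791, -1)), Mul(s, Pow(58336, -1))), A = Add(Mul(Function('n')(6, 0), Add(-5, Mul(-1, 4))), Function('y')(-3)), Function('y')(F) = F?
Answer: Rational(3603560185, 17012447468) ≈ 0.21182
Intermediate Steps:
A = -57 (A = Add(Mul(6, Add(-5, Mul(-1, 4))), -3) = Add(Mul(6, Add(-5, -4)), -3) = Add(Mul(6, -9), -3) = Add(-54, -3) = -57)
s = -489672 (s = Add(7, Mul(-1, 489679)) = Add(7, -489679) = -489672)
v = Rational(-10810680555, 895391972) (v = Add(-2, Add(Mul(-206251, Pow(122791, -1)), Mul(-489672, Pow(58336, -1)))) = Add(-2, Add(Mul(-206251, Rational(1, 122791)), Mul(-489672, Rational(1, 58336)))) = Add(-2, Add(Rational(-206251, 122791), Rational(-61209, 7292))) = Add(-2, Rational(-9019896611, 895391972)) = Rational(-10810680555, 895391972) ≈ -12.074)
Mul(v, Pow(Function('p')(A), -1)) = Mul(Rational(-10810680555, 895391972), Pow(-57, -1)) = Mul(Rational(-10810680555, 895391972), Rational(-1, 57)) = Rational(3603560185, 17012447468)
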